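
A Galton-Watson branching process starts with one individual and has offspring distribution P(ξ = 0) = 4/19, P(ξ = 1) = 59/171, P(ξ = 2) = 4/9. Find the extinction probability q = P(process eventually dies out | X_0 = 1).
q = 9/19

The pgf is f(s) = 4/19 + 59/171·s + 4/9·s². The extinction probability q is the smallest fixed point of f in [0, 1]. Setting s = f(s):
  4/9·s² + (59/171 − 1)·s + 4/19 = 0
  4/9·s² − (4/19 + 4/9)·s + 4/19 = 0
which factors as (s − 1)·(4/9·s − 4/19) = 0, giving roots s = 1 and s = (4/19)/(4/9) = 9/19.
Mean offspring μ = 59/171 + 2·4/9 = 211/171 > 1 (supercritical), so q < 1. The extinction probability is the smaller root: q = (4/19)/(4/9) = 9/19.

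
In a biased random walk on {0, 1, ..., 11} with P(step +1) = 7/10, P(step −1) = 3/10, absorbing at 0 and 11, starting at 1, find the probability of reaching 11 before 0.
P(hit 11 before 0) = (1 − (3/7)^1) / (1 − (3/7)^11) = 282475249/494287399

Let u_k denote P(reach 11 before 0 | start at k). Boundary: u_0 = 0, u_11 = 1. Recurrence: u_k = 7/10·u_{k+1} + 3/10·u_{k-1} for 1 ≤ k ≤ 10. Try u_k = A + B·r^k with r = q/p = (3/10)/(7/10) = 3/7. Substitution satisfies the recurrence; boundary conditions give:
  u_k = (1 − r^k) / (1 − r^N) = (1 − (3/7)^1) / (1 − (3/7)^11) = 282475249/494287399.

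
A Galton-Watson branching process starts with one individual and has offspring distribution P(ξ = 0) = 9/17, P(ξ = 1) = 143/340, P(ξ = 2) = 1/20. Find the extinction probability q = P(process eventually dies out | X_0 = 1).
q = 1

Mean offspring μ = 0·9/17 + 1·143/340 + 2·1/20 = 177/340 ≤ 1. For μ ≤ 1 with offspring not concentrated at 1, the Galton-Watson process goes extinct almost surely, so q = 1.
(Algebraic check: The pgf is f(s) = 9/17 + 143/340·s + 1/20·s². The extinction probability q is the smallest fixed point of f in [0, 1]. Setting s = f(s):
  1/20·s² + (143/340 − 1)·s + 9/17 = 0
  1/20·s² − (9/17 + 1/20)·s + 9/17 = 0
which factors as (s − 1)·(1/20·s − 9/17) = 0, giving roots s = 1 and s = (9/17)/(1/20) = 180/17. Since 180/17 ≥ 1, the smallest root in [0, 1] is s = 1.)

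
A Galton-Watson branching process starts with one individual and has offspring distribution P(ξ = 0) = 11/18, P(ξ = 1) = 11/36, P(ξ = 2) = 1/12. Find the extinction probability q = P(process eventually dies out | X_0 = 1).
q = 1

Mean offspring μ = 0·11/18 + 1·11/36 + 2·1/12 = 17/36 ≤ 1. For μ ≤ 1 with offspring not concentrated at 1, the Galton-Watson process goes extinct almost surely, so q = 1.
(Algebraic check: The pgf is f(s) = 11/18 + 11/36·s + 1/12·s². The extinction probability q is the smallest fixed point of f in [0, 1]. Setting s = f(s):
  1/12·s² + (11/36 − 1)·s + 11/18 = 0
  1/12·s² − (11/18 + 1/12)·s + 11/18 = 0
which factors as (s − 1)·(1/12·s − 11/18) = 0, giving roots s = 1 and s = (11/18)/(1/12) = 22/3. Since 22/3 ≥ 1, the smallest root in [0, 1] is s = 1.)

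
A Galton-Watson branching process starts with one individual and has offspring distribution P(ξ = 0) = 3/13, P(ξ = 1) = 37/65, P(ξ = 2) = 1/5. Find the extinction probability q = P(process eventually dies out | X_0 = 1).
q = 1

Mean offspring μ = 0·3/13 + 1·37/65 + 2·1/5 = 63/65 ≤ 1. For μ ≤ 1 with offspring not concentrated at 1, the Galton-Watson process goes extinct almost surely, so q = 1.
(Algebraic check: The pgf is f(s) = 3/13 + 37/65·s + 1/5·s². The extinction probability q is the smallest fixed point of f in [0, 1]. Setting s = f(s):
  1/5·s² + (37/65 − 1)·s + 3/13 = 0
  1/5·s² − (3/13 + 1/5)·s + 3/13 = 0
which factors as (s − 1)·(1/5·s − 3/13) = 0, giving roots s = 1 and s = (3/13)/(1/5) = 15/13. Since 15/13 ≥ 1, the smallest root in [0, 1] is s = 1.)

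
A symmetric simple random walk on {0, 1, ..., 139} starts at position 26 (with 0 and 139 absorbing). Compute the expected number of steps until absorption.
E[τ | X_0 = 26] = 2938

Let v_k = E[τ | X_0 = k]. Boundary: v_0 = v_139 = 0. Recurrence: v_k = 1 + (v_{k-1} + v_{k+1})/2 for 1 ≤ k ≤ 138. The particular solution to v_k − (v_{k-1} + v_{k+1})/2 = 1 is v_k = −k^2. Adding homogeneous solution A + B k and matching boundaries gives v_k = k (139 − k). Substituting k = 26: v_26 = 26 · 113 = 2938.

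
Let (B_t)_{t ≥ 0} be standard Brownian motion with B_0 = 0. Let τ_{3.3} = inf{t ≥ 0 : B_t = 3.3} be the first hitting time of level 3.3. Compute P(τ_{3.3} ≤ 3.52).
P(τ_{3.3} ≤ 3.52) = 2(1 − Φ(3.3/√3.52)) = 2(1 − Φ(1.7589)) ≈ 0.0786

By the reflection principle for standard BM, P(τ_b ≤ t) = 2 · P(B_t ≥ b). Since B_t ~ N(0, t), P(B_t ≥ 3.3) = 1 − Φ(3.3/√t) = 1 − Φ(3.3/√3.52) = 1 − Φ(1.7589) ≈ 0.03930. Doubling: P(τ_{3.3} ≤ 3.52) ≈ 2 · 0.03930 = 0.07860 ≈ 0.0786.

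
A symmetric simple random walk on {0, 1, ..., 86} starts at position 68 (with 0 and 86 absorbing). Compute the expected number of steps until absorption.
E[τ | X_0 = 68] = 1224

Let v_k = E[τ | X_0 = k]. Boundary: v_0 = v_86 = 0. Recurrence: v_k = 1 + (v_{k-1} + v_{k+1})/2 for 1 ≤ k ≤ 85. The particular solution to v_k − (v_{k-1} + v_{k+1})/2 = 1 is v_k = −k^2. Adding homogeneous solution A + B k and matching boundaries gives v_k = k (86 − k). Substituting k = 68: v_68 = 68 · 18 = 1224.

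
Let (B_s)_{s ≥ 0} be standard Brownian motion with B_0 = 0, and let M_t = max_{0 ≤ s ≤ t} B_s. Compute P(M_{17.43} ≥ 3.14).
P(M_{17.43} ≥ 3.14) = 2·P(B_{17.43} ≥ 3.14) = 2(1 − Φ(3.14/√17.43)) ≈ 0.4520

By the reflection principle for Brownian motion, P(M_t ≥ a) = 2 · P(B_t ≥ a) for a ≥ 0. Since B_t ~ N(0, t), P(B_t ≥ 3.14) = 1 − Φ(3.14/√t) = 1 − Φ(3.14/√17.43) = 1 − Φ(0.7521). So
  P(M_{17.43} ≥ 3.14) = 2(1 − Φ(0.7521)) ≈ 0.4520.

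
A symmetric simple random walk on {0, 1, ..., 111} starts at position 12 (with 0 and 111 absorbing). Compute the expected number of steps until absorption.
E[τ | X_0 = 12] = 1188

Let v_k = E[τ | X_0 = k]. Boundary: v_0 = v_111 = 0. Recurrence: v_k = 1 + (v_{k-1} + v_{k+1})/2 for 1 ≤ k ≤ 110. The particular solution to v_k − (v_{k-1} + v_{k+1})/2 = 1 is v_k = −k^2. Adding homogeneous solution A + B k and matching boundaries gives v_k = k (111 − k). Substituting k = 12: v_12 = 12 · 99 = 1188.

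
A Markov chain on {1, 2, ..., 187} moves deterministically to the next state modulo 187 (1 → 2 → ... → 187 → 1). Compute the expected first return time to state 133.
E[T_133 | X_0 = 133] = 187

The chain cycles deterministically, so starting at state 133 it returns in exactly 187 steps. Equivalently, the stationary distribution is uniform π_j = 1/187 for every state j, so by Kac's formula E[T_133] = 1/π_133 = 187.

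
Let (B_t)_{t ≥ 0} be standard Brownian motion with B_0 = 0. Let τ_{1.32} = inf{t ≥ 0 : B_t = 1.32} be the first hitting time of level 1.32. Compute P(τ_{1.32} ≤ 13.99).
P(τ_{1.32} ≤ 13.99) = 2(1 − Φ(1.32/√13.99)) = 2(1 − Φ(0.3529)) ≈ 0.7242

By the reflection principle for standard BM, P(τ_b ≤ t) = 2 · P(B_t ≥ b). Since B_t ~ N(0, t), P(B_t ≥ 1.32) = 1 − Φ(1.32/√t) = 1 − Φ(1.32/√13.99) = 1 − Φ(0.3529) ≈ 0.36208. Doubling: P(τ_{1.32} ≤ 13.99) ≈ 2 · 0.36208 = 0.72416 ≈ 0.7242.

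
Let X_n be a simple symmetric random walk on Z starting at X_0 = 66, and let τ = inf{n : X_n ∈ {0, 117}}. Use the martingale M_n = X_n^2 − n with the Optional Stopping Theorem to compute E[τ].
E[τ] = 3366

M_n = X_n^2 − n is a martingale (since E[X_{n+1}^2 | F_n] = X_n^2 + 1). By OST (τ has finite mean in a bounded region), E[M_τ] = E[M_0] = X_0^2 − 0 = 66^2 = 4356. Also E[M_τ] = E[X_τ^2] − E[τ]. The walk exits at 0 or 117, with P(hit 117 first) = 66/117, so E[X_τ^2] = 117^2 · 66/117 + 0 = 7722. Thus E[τ] = E[X_τ^2] − E[M_τ] = 7722 − 4356 = 3366 = 66(117 − 66) = 3366.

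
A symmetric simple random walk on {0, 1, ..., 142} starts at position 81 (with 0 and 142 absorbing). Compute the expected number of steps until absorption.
E[τ | X_0 = 81] = 4941

Let v_k = E[τ | X_0 = k]. Boundary: v_0 = v_142 = 0. Recurrence: v_k = 1 + (v_{k-1} + v_{k+1})/2 for 1 ≤ k ≤ 141. The particular solution to v_k − (v_{k-1} + v_{k+1})/2 = 1 is v_k = −k^2. Adding homogeneous solution A + B k and matching boundaries gives v_k = k (142 − k). Substituting k = 81: v_81 = 81 · 61 = 4941.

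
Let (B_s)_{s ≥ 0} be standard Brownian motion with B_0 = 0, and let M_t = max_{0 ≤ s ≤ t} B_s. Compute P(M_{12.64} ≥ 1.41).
P(M_{12.64} ≥ 1.41) = 2·P(B_{12.64} ≥ 1.41) = 2(1 − Φ(1.41/√12.64)) ≈ 0.6917

By the reflection principle for Brownian motion, P(M_t ≥ a) = 2 · P(B_t ≥ a) for a ≥ 0. Since B_t ~ N(0, t), P(B_t ≥ 1.41) = 1 − Φ(1.41/√t) = 1 − Φ(1.41/√12.64) = 1 − Φ(0.3966). So
  P(M_{12.64} ≥ 1.41) = 2(1 − Φ(0.3966)) ≈ 0.6917.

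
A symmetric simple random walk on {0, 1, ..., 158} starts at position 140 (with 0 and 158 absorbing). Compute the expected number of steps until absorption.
E[τ | X_0 = 140] = 2520

Let v_k = E[τ | X_0 = k]. Boundary: v_0 = v_158 = 0. Recurrence: v_k = 1 + (v_{k-1} + v_{k+1})/2 for 1 ≤ k ≤ 157. The particular solution to v_k − (v_{k-1} + v_{k+1})/2 = 1 is v_k = −k^2. Adding homogeneous solution A + B k and matching boundaries gives v_k = k (158 − k). Substituting k = 140: v_140 = 140 · 18 = 2520.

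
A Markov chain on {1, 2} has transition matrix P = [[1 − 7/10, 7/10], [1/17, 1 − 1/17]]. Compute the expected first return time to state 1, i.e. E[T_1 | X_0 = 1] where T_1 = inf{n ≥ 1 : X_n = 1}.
E[T_1 | X_0 = 1] = 1/π_1 = 129/10

For an irreducible recurrent Markov chain with stationary distribution π, E[T_i | X_0 = i] = 1/π_i (Kac's formula). Here π_1 = (1/17)/(7/10 + 1/17) = (1/17)/(129/170) = 10/129, so E[T_1 | X_0 = 1] = 1/π_1 = (7/10 + 1/17)/(1/17) = (129/170)/(1/17) = 129/10.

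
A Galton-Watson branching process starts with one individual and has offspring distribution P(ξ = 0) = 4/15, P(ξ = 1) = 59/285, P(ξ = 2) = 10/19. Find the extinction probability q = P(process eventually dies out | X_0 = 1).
q = 38/75

The pgf is f(s) = 4/15 + 59/285·s + 10/19·s². The extinction probability q is the smallest fixed point of f in [0, 1]. Setting s = f(s):
  10/19·s² + (59/285 − 1)·s + 4/15 = 0
  10/19·s² − (4/15 + 10/19)·s + 4/15 = 0
which factors as (s − 1)·(10/19·s − 4/15) = 0, giving roots s = 1 and s = (4/15)/(10/19) = 38/75.
Mean offspring μ = 59/285 + 2·10/19 = 359/285 > 1 (supercritical), so q < 1. The extinction probability is the smaller root: q = (4/15)/(10/19) = 38/75.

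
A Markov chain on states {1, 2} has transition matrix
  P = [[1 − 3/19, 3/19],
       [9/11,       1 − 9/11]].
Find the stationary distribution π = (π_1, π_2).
π_1 = 57/68, π_2 = 11/68

Solve πP = π with π_1 + π_2 = 1. From πP = π: π_1 · (1 − 3/19) + π_2 · 9/11 = π_1 ⇒ π_2 · 9/11 = π_1 · 3/19 ⇒ π_2/π_1 = (3/19)/(9/11) = 11/57. Together with π_1 + π_2 = 1:
  π_1 = (9/11)/(3/19 + 9/11) = (9/11)/(204/209) = 57/68,
  π_2 = (3/19)/(3/19 + 9/11) = (3/19)/(204/209) = 11/68.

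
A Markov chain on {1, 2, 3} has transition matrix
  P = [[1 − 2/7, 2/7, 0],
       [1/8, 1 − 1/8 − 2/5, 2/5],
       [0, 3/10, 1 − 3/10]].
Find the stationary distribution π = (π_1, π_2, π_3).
π = (3/19, 48/133, 64/133)

This is a birth-death chain on three states, which satisfies detailed balance: π_1 · P_{12} = π_2 · P_{21} and π_2 · P_{23} = π_3 · P_{32}.
From π_1 · 2/7 = π_2 · 1/8: π_2/π_1 = (2/7)/(1/8) = 16/7.
From π_2 · 2/5 = π_3 · 3/10: π_3/π_2 = (2/5)/(3/10) = 4/3.
Take π_1 proportional to 1; then unnormalized π = (1, 16/7, 64/21). Normalize by dividing by the sum 19/3:
  π = (3/19, 48/133, 64/133).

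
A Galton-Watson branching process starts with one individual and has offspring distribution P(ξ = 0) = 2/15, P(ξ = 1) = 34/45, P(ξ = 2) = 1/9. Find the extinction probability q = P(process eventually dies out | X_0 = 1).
q = 1

Mean offspring μ = 0·2/15 + 1·34/45 + 2·1/9 = 44/45 ≤ 1. For μ ≤ 1 with offspring not concentrated at 1, the Galton-Watson process goes extinct almost surely, so q = 1.
(Algebraic check: The pgf is f(s) = 2/15 + 34/45·s + 1/9·s². The extinction probability q is the smallest fixed point of f in [0, 1]. Setting s = f(s):
  1/9·s² + (34/45 − 1)·s + 2/15 = 0
  1/9·s² − (2/15 + 1/9)·s + 2/15 = 0
which factors as (s − 1)·(1/9·s − 2/15) = 0, giving roots s = 1 and s = (2/15)/(1/9) = 6/5. Since 6/5 ≥ 1, the smallest root in [0, 1] is s = 1.)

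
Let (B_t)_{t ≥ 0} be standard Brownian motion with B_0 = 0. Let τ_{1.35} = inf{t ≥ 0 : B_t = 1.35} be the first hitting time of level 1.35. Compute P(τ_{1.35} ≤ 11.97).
P(τ_{1.35} ≤ 11.97) = 2(1 − Φ(1.35/√11.97)) = 2(1 − Φ(0.3902)) ≈ 0.6964

By the reflection principle for standard BM, P(τ_b ≤ t) = 2 · P(B_t ≥ b). Since B_t ~ N(0, t), P(B_t ≥ 1.35) = 1 − Φ(1.35/√t) = 1 − Φ(1.35/√11.97) = 1 − Φ(0.3902) ≈ 0.34819. Doubling: P(τ_{1.35} ≤ 11.97) ≈ 2 · 0.34819 = 0.69638 ≈ 0.6964.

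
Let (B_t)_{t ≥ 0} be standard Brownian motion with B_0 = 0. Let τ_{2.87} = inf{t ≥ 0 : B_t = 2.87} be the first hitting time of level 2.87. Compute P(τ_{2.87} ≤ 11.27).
P(τ_{2.87} ≤ 11.27) = 2(1 − Φ(2.87/√11.27)) = 2(1 − Φ(0.8549)) ≈ 0.3926

By the reflection principle for standard BM, P(τ_b ≤ t) = 2 · P(B_t ≥ b). Since B_t ~ N(0, t), P(B_t ≥ 2.87) = 1 − Φ(2.87/√t) = 1 − Φ(2.87/√11.27) = 1 − Φ(0.8549) ≈ 0.19630. Doubling: P(τ_{2.87} ≤ 11.27) ≈ 2 · 0.19630 = 0.39260 ≈ 0.3926.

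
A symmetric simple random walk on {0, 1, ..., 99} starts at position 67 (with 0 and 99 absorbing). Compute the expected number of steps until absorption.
E[τ | X_0 = 67] = 2144

Let v_k = E[τ | X_0 = k]. Boundary: v_0 = v_99 = 0. Recurrence: v_k = 1 + (v_{k-1} + v_{k+1})/2 for 1 ≤ k ≤ 98. The particular solution to v_k − (v_{k-1} + v_{k+1})/2 = 1 is v_k = −k^2. Adding homogeneous solution A + B k and matching boundaries gives v_k = k (99 − k). Substituting k = 67: v_67 = 67 · 32 = 2144.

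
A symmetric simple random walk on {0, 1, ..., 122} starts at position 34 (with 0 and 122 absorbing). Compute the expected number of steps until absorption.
E[τ | X_0 = 34] = 2992

Let v_k = E[τ | X_0 = k]. Boundary: v_0 = v_122 = 0. Recurrence: v_k = 1 + (v_{k-1} + v_{k+1})/2 for 1 ≤ k ≤ 121. The particular solution to v_k − (v_{k-1} + v_{k+1})/2 = 1 is v_k = −k^2. Adding homogeneous solution A + B k and matching boundaries gives v_k = k (122 − k). Substituting k = 34: v_34 = 34 · 88 = 2992.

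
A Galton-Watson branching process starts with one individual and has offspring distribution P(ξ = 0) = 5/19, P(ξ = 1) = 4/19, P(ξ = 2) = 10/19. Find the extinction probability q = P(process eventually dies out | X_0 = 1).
q = 1/2

The pgf is f(s) = 5/19 + 4/19·s + 10/19·s². The extinction probability q is the smallest fixed point of f in [0, 1]. Setting s = f(s):
  10/19·s² + (4/19 − 1)·s + 5/19 = 0
  10/19·s² − (5/19 + 10/19)·s + 5/19 = 0
which factors as (s − 1)·(10/19·s − 5/19) = 0, giving roots s = 1 and s = (5/19)/(10/19) = 1/2.
Mean offspring μ = 4/19 + 2·10/19 = 24/19 > 1 (supercritical), so q < 1. The extinction probability is the smaller root: q = (5/19)/(10/19) = 1/2.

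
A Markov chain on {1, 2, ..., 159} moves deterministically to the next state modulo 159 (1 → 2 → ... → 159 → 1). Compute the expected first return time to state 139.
E[T_139 | X_0 = 139] = 159

The chain cycles deterministically, so starting at state 139 it returns in exactly 159 steps. Equivalently, the stationary distribution is uniform π_j = 1/159 for every state j, so by Kac's formula E[T_139] = 1/π_139 = 159.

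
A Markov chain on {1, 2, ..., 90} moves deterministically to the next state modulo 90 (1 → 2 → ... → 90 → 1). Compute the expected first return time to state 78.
E[T_78 | X_0 = 78] = 90

The chain cycles deterministically, so starting at state 78 it returns in exactly 90 steps. Equivalently, the stationary distribution is uniform π_j = 1/90 for every state j, so by Kac's formula E[T_78] = 1/π_78 = 90.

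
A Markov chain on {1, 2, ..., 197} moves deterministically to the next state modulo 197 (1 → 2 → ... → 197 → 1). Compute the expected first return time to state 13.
E[T_13 | X_0 = 13] = 197

The chain cycles deterministically, so starting at state 13 it returns in exactly 197 steps. Equivalently, the stationary distribution is uniform π_j = 1/197 for every state j, so by Kac's formula E[T_13] = 1/π_13 = 197.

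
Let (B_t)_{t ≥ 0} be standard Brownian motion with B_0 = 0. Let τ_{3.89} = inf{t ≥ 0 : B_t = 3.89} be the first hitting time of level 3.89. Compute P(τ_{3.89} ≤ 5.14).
P(τ_{3.89} ≤ 5.14) = 2(1 − Φ(3.89/√5.14)) = 2(1 − Φ(1.7158)) ≈ 0.0862

By the reflection principle for standard BM, P(τ_b ≤ t) = 2 · P(B_t ≥ b). Since B_t ~ N(0, t), P(B_t ≥ 3.89) = 1 − Φ(3.89/√t) = 1 − Φ(3.89/√5.14) = 1 − Φ(1.7158) ≈ 0.04310. Doubling: P(τ_{3.89} ≤ 5.14) ≈ 2 · 0.04310 = 0.08620 ≈ 0.0862.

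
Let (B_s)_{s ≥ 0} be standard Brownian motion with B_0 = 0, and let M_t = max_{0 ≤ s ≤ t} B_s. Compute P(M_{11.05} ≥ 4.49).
P(M_{11.05} ≥ 4.49) = 2·P(B_{11.05} ≥ 4.49) = 2(1 − Φ(4.49/√11.05)) ≈ 0.1768

By the reflection principle for Brownian motion, P(M_t ≥ a) = 2 · P(B_t ≥ a) for a ≥ 0. Since B_t ~ N(0, t), P(B_t ≥ 4.49) = 1 − Φ(4.49/√t) = 1 − Φ(4.49/√11.05) = 1 − Φ(1.3507). So
  P(M_{11.05} ≥ 4.49) = 2(1 − Φ(1.3507)) ≈ 0.1768.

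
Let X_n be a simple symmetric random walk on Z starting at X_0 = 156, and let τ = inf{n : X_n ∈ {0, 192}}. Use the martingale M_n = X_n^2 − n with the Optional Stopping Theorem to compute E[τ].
E[τ] = 5616

M_n = X_n^2 − n is a martingale (since E[X_{n+1}^2 | F_n] = X_n^2 + 1). By OST (τ has finite mean in a bounded region), E[M_τ] = E[M_0] = X_0^2 − 0 = 156^2 = 24336. Also E[M_τ] = E[X_τ^2] − E[τ]. The walk exits at 0 or 192, with P(hit 192 first) = 156/192, so E[X_τ^2] = 192^2 · 156/192 + 0 = 29952. Thus E[τ] = E[X_τ^2] − E[M_τ] = 29952 − 24336 = 5616 = 156(192 − 156) = 5616.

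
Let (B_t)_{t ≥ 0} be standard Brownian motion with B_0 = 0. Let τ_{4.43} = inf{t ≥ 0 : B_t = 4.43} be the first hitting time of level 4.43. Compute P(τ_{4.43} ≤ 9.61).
P(τ_{4.43} ≤ 9.61) = 2(1 − Φ(4.43/√9.61)) = 2(1 − Φ(1.4290)) ≈ 0.1530

By the reflection principle for standard BM, P(τ_b ≤ t) = 2 · P(B_t ≥ b). Since B_t ~ N(0, t), P(B_t ≥ 4.43) = 1 − Φ(4.43/√t) = 1 − Φ(4.43/√9.61) = 1 − Φ(1.4290) ≈ 0.07650. Doubling: P(τ_{4.43} ≤ 9.61) ≈ 2 · 0.07650 = 0.15300 ≈ 0.1530.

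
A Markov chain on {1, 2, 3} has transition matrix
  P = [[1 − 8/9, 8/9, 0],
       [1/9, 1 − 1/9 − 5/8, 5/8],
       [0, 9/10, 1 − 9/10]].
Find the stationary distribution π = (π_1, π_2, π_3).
π = (9/131, 72/131, 50/131)

This is a birth-death chain on three states, which satisfies detailed balance: π_1 · P_{12} = π_2 · P_{21} and π_2 · P_{23} = π_3 · P_{32}.
From π_1 · 8/9 = π_2 · 1/9: π_2/π_1 = (8/9)/(1/9) = 8.
From π_2 · 5/8 = π_3 · 9/10: π_3/π_2 = (5/8)/(9/10) = 25/36.
Take π_1 proportional to 1; then unnormalized π = (1, 8, 50/9). Normalize by dividing by the sum 131/9:
  π = (9/131, 72/131, 50/131).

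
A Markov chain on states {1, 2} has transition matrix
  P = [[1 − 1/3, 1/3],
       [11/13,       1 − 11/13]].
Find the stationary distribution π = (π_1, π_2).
π_1 = 33/46, π_2 = 13/46

Solve πP = π with π_1 + π_2 = 1. From πP = π: π_1 · (1 − 1/3) + π_2 · 11/13 = π_1 ⇒ π_2 · 11/13 = π_1 · 1/3 ⇒ π_2/π_1 = (1/3)/(11/13) = 13/33. Together with π_1 + π_2 = 1:
  π_1 = (11/13)/(1/3 + 11/13) = (11/13)/(46/39) = 33/46,
  π_2 = (1/3)/(1/3 + 11/13) = (1/3)/(46/39) = 13/46.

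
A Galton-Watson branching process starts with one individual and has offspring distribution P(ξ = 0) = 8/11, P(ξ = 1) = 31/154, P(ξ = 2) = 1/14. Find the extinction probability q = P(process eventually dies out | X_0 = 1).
q = 1

Mean offspring μ = 0·8/11 + 1·31/154 + 2·1/14 = 53/154 ≤ 1. For μ ≤ 1 with offspring not concentrated at 1, the Galton-Watson process goes extinct almost surely, so q = 1.
(Algebraic check: The pgf is f(s) = 8/11 + 31/154·s + 1/14·s². The extinction probability q is the smallest fixed point of f in [0, 1]. Setting s = f(s):
  1/14·s² + (31/154 − 1)·s + 8/11 = 0
  1/14·s² − (8/11 + 1/14)·s + 8/11 = 0
which factors as (s − 1)·(1/14·s − 8/11) = 0, giving roots s = 1 and s = (8/11)/(1/14) = 112/11. Since 112/11 ≥ 1, the smallest root in [0, 1] is s = 1.)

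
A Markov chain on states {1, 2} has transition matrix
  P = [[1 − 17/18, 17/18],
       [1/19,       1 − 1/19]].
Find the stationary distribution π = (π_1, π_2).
π_1 = 18/341, π_2 = 323/341

Solve πP = π with π_1 + π_2 = 1. From πP = π: π_1 · (1 − 17/18) + π_2 · 1/19 = π_1 ⇒ π_2 · 1/19 = π_1 · 17/18 ⇒ π_2/π_1 = (17/18)/(1/19) = 323/18. Together with π_1 + π_2 = 1:
  π_1 = (1/19)/(17/18 + 1/19) = (1/19)/(341/342) = 18/341,
  π_2 = (17/18)/(17/18 + 1/19) = (17/18)/(341/342) = 323/341.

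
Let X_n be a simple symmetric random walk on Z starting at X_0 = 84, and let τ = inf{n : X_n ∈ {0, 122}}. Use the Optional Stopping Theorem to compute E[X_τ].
E[X_τ] = 84

X_n is a martingale and τ is a bounded-mean stopping time (indeed τ is finite a.s. with bounded expectation since the walk is in a bounded region). By the OST, E[X_τ] = E[X_0] = 84. Equivalently: E[X_τ] = 122 · P(hit 122 first) + 0 · P(hit 0 first) = 122 · (84/122) = 84.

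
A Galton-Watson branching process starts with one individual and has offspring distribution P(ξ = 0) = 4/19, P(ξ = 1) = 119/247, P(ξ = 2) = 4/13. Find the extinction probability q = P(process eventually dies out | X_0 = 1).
q = 13/19

The pgf is f(s) = 4/19 + 119/247·s + 4/13·s². The extinction probability q is the smallest fixed point of f in [0, 1]. Setting s = f(s):
  4/13·s² + (119/247 − 1)·s + 4/19 = 0
  4/13·s² − (4/19 + 4/13)·s + 4/19 = 0
which factors as (s − 1)·(4/13·s − 4/19) = 0, giving roots s = 1 and s = (4/19)/(4/13) = 13/19.
Mean offspring μ = 119/247 + 2·4/13 = 271/247 > 1 (supercritical), so q < 1. The extinction probability is the smaller root: q = (4/19)/(4/13) = 13/19.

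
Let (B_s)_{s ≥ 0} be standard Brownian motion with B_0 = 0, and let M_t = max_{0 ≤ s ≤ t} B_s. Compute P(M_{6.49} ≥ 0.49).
P(M_{6.49} ≥ 0.49) = 2·P(B_{6.49} ≥ 0.49) = 2(1 − Φ(0.49/√6.49)) ≈ 0.8475

By the reflection principle for Brownian motion, P(M_t ≥ a) = 2 · P(B_t ≥ a) for a ≥ 0. Since B_t ~ N(0, t), P(B_t ≥ 0.49) = 1 − Φ(0.49/√t) = 1 − Φ(0.49/√6.49) = 1 − Φ(0.1923). So
  P(M_{6.49} ≥ 0.49) = 2(1 − Φ(0.1923)) ≈ 0.8475.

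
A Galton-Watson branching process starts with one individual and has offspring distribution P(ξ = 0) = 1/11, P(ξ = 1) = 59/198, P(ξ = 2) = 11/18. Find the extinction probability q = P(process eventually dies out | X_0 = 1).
q = 18/121

The pgf is f(s) = 1/11 + 59/198·s + 11/18·s². The extinction probability q is the smallest fixed point of f in [0, 1]. Setting s = f(s):
  11/18·s² + (59/198 − 1)·s + 1/11 = 0
  11/18·s² − (1/11 + 11/18)·s + 1/11 = 0
which factors as (s − 1)·(11/18·s − 1/11) = 0, giving roots s = 1 and s = (1/11)/(11/18) = 18/121.
Mean offspring μ = 59/198 + 2·11/18 = 301/198 > 1 (supercritical), so q < 1. The extinction probability is the smaller root: q = (1/11)/(11/18) = 18/121.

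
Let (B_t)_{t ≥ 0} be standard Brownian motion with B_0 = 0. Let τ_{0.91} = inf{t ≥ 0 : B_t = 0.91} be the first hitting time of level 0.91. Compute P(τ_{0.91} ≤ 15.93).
P(τ_{0.91} ≤ 15.93) = 2(1 − Φ(0.91/√15.93)) = 2(1 − Φ(0.2280)) ≈ 0.8196

By the reflection principle for standard BM, P(τ_b ≤ t) = 2 · P(B_t ≥ b). Since B_t ~ N(0, t), P(B_t ≥ 0.91) = 1 − Φ(0.91/√t) = 1 − Φ(0.91/√15.93) = 1 − Φ(0.2280) ≈ 0.40982. Doubling: P(τ_{0.91} ≤ 15.93) ≈ 2 · 0.40982 = 0.81964 ≈ 0.8196.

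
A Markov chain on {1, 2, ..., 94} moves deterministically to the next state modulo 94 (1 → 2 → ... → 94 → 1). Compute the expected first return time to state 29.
E[T_29 | X_0 = 29] = 94

The chain cycles deterministically, so starting at state 29 it returns in exactly 94 steps. Equivalently, the stationary distribution is uniform π_j = 1/94 for every state j, so by Kac's formula E[T_29] = 1/π_29 = 94.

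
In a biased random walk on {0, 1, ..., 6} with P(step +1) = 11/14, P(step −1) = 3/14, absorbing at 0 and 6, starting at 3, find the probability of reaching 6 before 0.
P(hit 6 before 0) = (1 − (3/11)^3) / (1 − (3/11)^6) = 1331/1358

Let u_k denote P(reach 6 before 0 | start at k). Boundary: u_0 = 0, u_6 = 1. Recurrence: u_k = 11/14·u_{k+1} + 3/14·u_{k-1} for 1 ≤ k ≤ 5. Try u_k = A + B·r^k with r = q/p = (3/14)/(11/14) = 3/11. Substitution satisfies the recurrence; boundary conditions give:
  u_k = (1 − r^k) / (1 − r^N) = (1 − (3/11)^3) / (1 − (3/11)^6) = 1331/1358.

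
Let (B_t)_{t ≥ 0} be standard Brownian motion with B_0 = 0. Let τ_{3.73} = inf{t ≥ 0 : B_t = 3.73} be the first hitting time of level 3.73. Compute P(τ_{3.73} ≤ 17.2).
P(τ_{3.73} ≤ 17.2) = 2(1 − Φ(3.73/√17.2)) = 2(1 − Φ(0.8994)) ≈ 0.3684

By the reflection principle for standard BM, P(τ_b ≤ t) = 2 · P(B_t ≥ b). Since B_t ~ N(0, t), P(B_t ≥ 3.73) = 1 − Φ(3.73/√t) = 1 − Φ(3.73/√17.2) = 1 − Φ(0.8994) ≈ 0.18422. Doubling: P(τ_{3.73} ≤ 17.2) ≈ 2 · 0.18422 = 0.36844 ≈ 0.3684.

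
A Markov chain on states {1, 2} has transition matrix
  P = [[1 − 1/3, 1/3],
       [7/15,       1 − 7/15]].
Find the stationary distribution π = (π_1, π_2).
π_1 = 7/12, π_2 = 5/12

Solve πP = π with π_1 + π_2 = 1. From πP = π: π_1 · (1 − 1/3) + π_2 · 7/15 = π_1 ⇒ π_2 · 7/15 = π_1 · 1/3 ⇒ π_2/π_1 = (1/3)/(7/15) = 5/7. Together with π_1 + π_2 = 1:
  π_1 = (7/15)/(1/3 + 7/15) = (7/15)/(4/5) = 7/12,
  π_2 = (1/3)/(1/3 + 7/15) = (1/3)/(4/5) = 5/12.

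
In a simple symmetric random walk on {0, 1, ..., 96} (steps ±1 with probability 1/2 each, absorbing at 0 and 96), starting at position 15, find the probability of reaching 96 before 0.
P(hit 96 before 0) = 15/96 = 5/32

Let u_k = P(hit 96 before 0 | start at k). Then u_0 = 0, u_96 = 1, and u_k = u_{k-1}/2 + u_{k+1}/2 for 1 ≤ k ≤ 95. This harmonic recurrence is solved by u_k = k/96, giving u_15 = 15/96 = 5/32.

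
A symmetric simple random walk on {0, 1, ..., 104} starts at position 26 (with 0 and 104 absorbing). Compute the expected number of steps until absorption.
E[τ | X_0 = 26] = 2028

Let v_k = E[τ | X_0 = k]. Boundary: v_0 = v_104 = 0. Recurrence: v_k = 1 + (v_{k-1} + v_{k+1})/2 for 1 ≤ k ≤ 103. The particular solution to v_k − (v_{k-1} + v_{k+1})/2 = 1 is v_k = −k^2. Adding homogeneous solution A + B k and matching boundaries gives v_k = k (104 − k). Substituting k = 26: v_26 = 26 · 78 = 2028.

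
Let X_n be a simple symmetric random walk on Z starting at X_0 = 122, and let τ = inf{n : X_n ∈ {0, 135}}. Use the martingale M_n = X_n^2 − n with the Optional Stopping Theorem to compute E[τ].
E[τ] = 1586

M_n = X_n^2 − n is a martingale (since E[X_{n+1}^2 | F_n] = X_n^2 + 1). By OST (τ has finite mean in a bounded region), E[M_τ] = E[M_0] = X_0^2 − 0 = 122^2 = 14884. Also E[M_τ] = E[X_τ^2] − E[τ]. The walk exits at 0 or 135, with P(hit 135 first) = 122/135, so E[X_τ^2] = 135^2 · 122/135 + 0 = 16470. Thus E[τ] = E[X_τ^2] − E[M_τ] = 16470 − 14884 = 1586 = 122(135 − 122) = 1586.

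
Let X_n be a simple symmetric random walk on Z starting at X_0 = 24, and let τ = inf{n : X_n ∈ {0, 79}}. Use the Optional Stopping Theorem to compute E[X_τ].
E[X_τ] = 24

X_n is a martingale and τ is a bounded-mean stopping time (indeed τ is finite a.s. with bounded expectation since the walk is in a bounded region). By the OST, E[X_τ] = E[X_0] = 24. Equivalently: E[X_τ] = 79 · P(hit 79 first) + 0 · P(hit 0 first) = 79 · (24/79) = 24.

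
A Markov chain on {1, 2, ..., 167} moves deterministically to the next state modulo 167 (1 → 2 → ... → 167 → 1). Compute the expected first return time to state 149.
E[T_149 | X_0 = 149] = 167

The chain cycles deterministically, so starting at state 149 it returns in exactly 167 steps. Equivalently, the stationary distribution is uniform π_j = 1/167 for every state j, so by Kac's formula E[T_149] = 1/π_149 = 167.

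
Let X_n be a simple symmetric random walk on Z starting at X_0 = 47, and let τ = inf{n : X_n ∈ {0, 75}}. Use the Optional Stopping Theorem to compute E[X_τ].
E[X_τ] = 47

X_n is a martingale and τ is a bounded-mean stopping time (indeed τ is finite a.s. with bounded expectation since the walk is in a bounded region). By the OST, E[X_τ] = E[X_0] = 47. Equivalently: E[X_τ] = 75 · P(hit 75 first) + 0 · P(hit 0 first) = 75 · (47/75) = 47.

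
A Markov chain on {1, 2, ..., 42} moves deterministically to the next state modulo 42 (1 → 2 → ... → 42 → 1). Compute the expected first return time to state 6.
E[T_6 | X_0 = 6] = 42

The chain cycles deterministically, so starting at state 6 it returns in exactly 42 steps. Equivalently, the stationary distribution is uniform π_j = 1/42 for every state j, so by Kac's formula E[T_6] = 1/π_6 = 42.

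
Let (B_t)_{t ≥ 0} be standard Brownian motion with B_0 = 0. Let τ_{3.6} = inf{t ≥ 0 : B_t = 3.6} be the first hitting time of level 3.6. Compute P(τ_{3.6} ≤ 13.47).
P(τ_{3.6} ≤ 13.47) = 2(1 − Φ(3.6/√13.47)) = 2(1 − Φ(0.9809)) ≈ 0.3266

By the reflection principle for standard BM, P(τ_b ≤ t) = 2 · P(B_t ≥ b). Since B_t ~ N(0, t), P(B_t ≥ 3.6) = 1 − Φ(3.6/√t) = 1 − Φ(3.6/√13.47) = 1 − Φ(0.9809) ≈ 0.16332. Doubling: P(τ_{3.6} ≤ 13.47) ≈ 2 · 0.16332 = 0.32664 ≈ 0.3266.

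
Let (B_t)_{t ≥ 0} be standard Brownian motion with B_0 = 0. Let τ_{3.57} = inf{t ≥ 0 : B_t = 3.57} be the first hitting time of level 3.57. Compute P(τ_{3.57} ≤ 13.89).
P(τ_{3.57} ≤ 13.89) = 2(1 − Φ(3.57/√13.89)) = 2(1 − Φ(0.9579)) ≈ 0.3381

By the reflection principle for standard BM, P(τ_b ≤ t) = 2 · P(B_t ≥ b). Since B_t ~ N(0, t), P(B_t ≥ 3.57) = 1 − Φ(3.57/√t) = 1 − Φ(3.57/√13.89) = 1 − Φ(0.9579) ≈ 0.16906. Doubling: P(τ_{3.57} ≤ 13.89) ≈ 2 · 0.16906 = 0.33812 ≈ 0.3381.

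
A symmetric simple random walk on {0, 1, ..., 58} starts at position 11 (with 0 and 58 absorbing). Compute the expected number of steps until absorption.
E[τ | X_0 = 11] = 517

Let v_k = E[τ | X_0 = k]. Boundary: v_0 = v_58 = 0. Recurrence: v_k = 1 + (v_{k-1} + v_{k+1})/2 for 1 ≤ k ≤ 57. The particular solution to v_k − (v_{k-1} + v_{k+1})/2 = 1 is v_k = −k^2. Adding homogeneous solution A + B k and matching boundaries gives v_k = k (58 − k). Substituting k = 11: v_11 = 11 · 47 = 517.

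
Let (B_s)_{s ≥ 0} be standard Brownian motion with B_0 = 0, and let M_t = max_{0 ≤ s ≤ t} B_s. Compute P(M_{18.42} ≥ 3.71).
P(M_{18.42} ≥ 3.71) = 2·P(B_{18.42} ≥ 3.71) = 2(1 − Φ(3.71/√18.42)) ≈ 0.3874

By the reflection principle for Brownian motion, P(M_t ≥ a) = 2 · P(B_t ≥ a) for a ≥ 0. Since B_t ~ N(0, t), P(B_t ≥ 3.71) = 1 − Φ(3.71/√t) = 1 − Φ(3.71/√18.42) = 1 − Φ(0.8644). So
  P(M_{18.42} ≥ 3.71) = 2(1 − Φ(0.8644)) ≈ 0.3874.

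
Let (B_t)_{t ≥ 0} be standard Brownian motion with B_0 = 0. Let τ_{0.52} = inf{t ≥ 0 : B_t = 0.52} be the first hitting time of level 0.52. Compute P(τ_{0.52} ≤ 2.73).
P(τ_{0.52} ≤ 2.73) = 2(1 − Φ(0.52/√2.73)) = 2(1 − Φ(0.3147)) ≈ 0.7530

By the reflection principle for standard BM, P(τ_b ≤ t) = 2 · P(B_t ≥ b). Since B_t ~ N(0, t), P(B_t ≥ 0.52) = 1 − Φ(0.52/√t) = 1 − Φ(0.52/√2.73) = 1 − Φ(0.3147) ≈ 0.37649. Doubling: P(τ_{0.52} ≤ 2.73) ≈ 2 · 0.37649 = 0.75298 ≈ 0.7530.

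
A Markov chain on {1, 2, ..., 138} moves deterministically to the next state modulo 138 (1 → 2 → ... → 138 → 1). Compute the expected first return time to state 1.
E[T_1 | X_0 = 1] = 138

The chain cycles deterministically, so starting at state 1 it returns in exactly 138 steps. Equivalently, the stationary distribution is uniform π_j = 1/138 for every state j, so by Kac's formula E[T_1] = 1/π_1 = 138.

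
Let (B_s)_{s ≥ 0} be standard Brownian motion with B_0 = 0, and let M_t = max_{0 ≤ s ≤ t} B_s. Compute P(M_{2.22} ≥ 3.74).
P(M_{2.22} ≥ 3.74) = 2·P(B_{2.22} ≥ 3.74) = 2(1 − Φ(3.74/√2.22)) ≈ 0.0121

By the reflection principle for Brownian motion, P(M_t ≥ a) = 2 · P(B_t ≥ a) for a ≥ 0. Since B_t ~ N(0, t), P(B_t ≥ 3.74) = 1 − Φ(3.74/√t) = 1 − Φ(3.74/√2.22) = 1 − Φ(2.5101). So
  P(M_{2.22} ≥ 3.74) = 2(1 − Φ(2.5101)) ≈ 0.0121.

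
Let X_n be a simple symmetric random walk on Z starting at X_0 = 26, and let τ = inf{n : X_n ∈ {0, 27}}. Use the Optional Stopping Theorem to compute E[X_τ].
E[X_τ] = 26

X_n is a martingale and τ is a bounded-mean stopping time (indeed τ is finite a.s. with bounded expectation since the walk is in a bounded region). By the OST, E[X_τ] = E[X_0] = 26. Equivalently: E[X_τ] = 27 · P(hit 27 first) + 0 · P(hit 0 first) = 27 · (26/27) = 26.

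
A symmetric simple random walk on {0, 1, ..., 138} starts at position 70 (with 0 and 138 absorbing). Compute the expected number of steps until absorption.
E[τ | X_0 = 70] = 4760

Let v_k = E[τ | X_0 = k]. Boundary: v_0 = v_138 = 0. Recurrence: v_k = 1 + (v_{k-1} + v_{k+1})/2 for 1 ≤ k ≤ 137. The particular solution to v_k − (v_{k-1} + v_{k+1})/2 = 1 is v_k = −k^2. Adding homogeneous solution A + B k and matching boundaries gives v_k = k (138 − k). Substituting k = 70: v_70 = 70 · 68 = 4760.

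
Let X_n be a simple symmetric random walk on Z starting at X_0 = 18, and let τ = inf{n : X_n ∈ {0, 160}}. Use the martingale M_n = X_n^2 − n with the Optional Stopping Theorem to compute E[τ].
E[τ] = 2556

M_n = X_n^2 − n is a martingale (since E[X_{n+1}^2 | F_n] = X_n^2 + 1). By OST (τ has finite mean in a bounded region), E[M_τ] = E[M_0] = X_0^2 − 0 = 18^2 = 324. Also E[M_τ] = E[X_τ^2] − E[τ]. The walk exits at 0 or 160, with P(hit 160 first) = 18/160, so E[X_τ^2] = 160^2 · 18/160 + 0 = 2880. Thus E[τ] = E[X_τ^2] − E[M_τ] = 2880 − 324 = 2556 = 18(160 − 18) = 2556.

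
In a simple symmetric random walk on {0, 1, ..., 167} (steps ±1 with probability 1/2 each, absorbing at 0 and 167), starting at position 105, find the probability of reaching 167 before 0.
P(hit 167 before 0) = 105/167

Let u_k = P(hit 167 before 0 | start at k). Then u_0 = 0, u_167 = 1, and u_k = u_{k-1}/2 + u_{k+1}/2 for 1 ≤ k ≤ 166. This harmonic recurrence is solved by u_k = k/167, giving u_105 = 105/167.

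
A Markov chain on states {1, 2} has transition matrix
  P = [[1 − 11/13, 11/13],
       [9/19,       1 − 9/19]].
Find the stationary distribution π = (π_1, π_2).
π_1 = 117/326, π_2 = 209/326

Solve πP = π with π_1 + π_2 = 1. From πP = π: π_1 · (1 − 11/13) + π_2 · 9/19 = π_1 ⇒ π_2 · 9/19 = π_1 · 11/13 ⇒ π_2/π_1 = (11/13)/(9/19) = 209/117. Together with π_1 + π_2 = 1:
  π_1 = (9/19)/(11/13 + 9/19) = (9/19)/(326/247) = 117/326,
  π_2 = (11/13)/(11/13 + 9/19) = (11/13)/(326/247) = 209/326.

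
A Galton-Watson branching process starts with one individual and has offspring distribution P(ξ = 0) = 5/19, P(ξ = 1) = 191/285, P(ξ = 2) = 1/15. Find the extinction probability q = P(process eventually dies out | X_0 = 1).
q = 1

Mean offspring μ = 0·5/19 + 1·191/285 + 2·1/15 = 229/285 ≤ 1. For μ ≤ 1 with offspring not concentrated at 1, the Galton-Watson process goes extinct almost surely, so q = 1.
(Algebraic check: The pgf is f(s) = 5/19 + 191/285·s + 1/15·s². The extinction probability q is the smallest fixed point of f in [0, 1]. Setting s = f(s):
  1/15·s² + (191/285 − 1)·s + 5/19 = 0
  1/15·s² − (5/19 + 1/15)·s + 5/19 = 0
which factors as (s − 1)·(1/15·s − 5/19) = 0, giving roots s = 1 and s = (5/19)/(1/15) = 75/19. Since 75/19 ≥ 1, the smallest root in [0, 1] is s = 1.)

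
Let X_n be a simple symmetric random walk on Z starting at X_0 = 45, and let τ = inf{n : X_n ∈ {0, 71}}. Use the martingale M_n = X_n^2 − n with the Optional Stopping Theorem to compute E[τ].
E[τ] = 1170

M_n = X_n^2 − n is a martingale (since E[X_{n+1}^2 | F_n] = X_n^2 + 1). By OST (τ has finite mean in a bounded region), E[M_τ] = E[M_0] = X_0^2 − 0 = 45^2 = 2025. Also E[M_τ] = E[X_τ^2] − E[τ]. The walk exits at 0 or 71, with P(hit 71 first) = 45/71, so E[X_τ^2] = 71^2 · 45/71 + 0 = 3195. Thus E[τ] = E[X_τ^2] − E[M_τ] = 3195 − 2025 = 1170 = 45(71 − 45) = 1170.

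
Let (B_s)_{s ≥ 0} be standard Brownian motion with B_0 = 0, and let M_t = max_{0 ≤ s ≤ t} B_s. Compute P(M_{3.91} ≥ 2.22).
P(M_{3.91} ≥ 2.22) = 2·P(B_{3.91} ≥ 2.22) = 2(1 − Φ(2.22/√3.91)) ≈ 0.2616

By the reflection principle for Brownian motion, P(M_t ≥ a) = 2 · P(B_t ≥ a) for a ≥ 0. Since B_t ~ N(0, t), P(B_t ≥ 2.22) = 1 − Φ(2.22/√t) = 1 − Φ(2.22/√3.91) = 1 − Φ(1.1227). So
  P(M_{3.91} ≥ 2.22) = 2(1 − Φ(1.1227)) ≈ 0.2616.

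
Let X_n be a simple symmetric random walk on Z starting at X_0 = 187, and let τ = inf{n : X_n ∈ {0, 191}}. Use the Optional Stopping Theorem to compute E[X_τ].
E[X_τ] = 187

X_n is a martingale and τ is a bounded-mean stopping time (indeed τ is finite a.s. with bounded expectation since the walk is in a bounded region). By the OST, E[X_τ] = E[X_0] = 187. Equivalently: E[X_τ] = 191 · P(hit 191 first) + 0 · P(hit 0 first) = 191 · (187/191) = 187.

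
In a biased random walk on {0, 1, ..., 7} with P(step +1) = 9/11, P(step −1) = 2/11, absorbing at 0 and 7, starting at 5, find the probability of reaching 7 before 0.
P(hit 7 before 0) = (1 − (2/9)^5) / (1 − (2/9)^7) = 682911/683263

Let u_k denote P(reach 7 before 0 | start at k). Boundary: u_0 = 0, u_7 = 1. Recurrence: u_k = 9/11·u_{k+1} + 2/11·u_{k-1} for 1 ≤ k ≤ 6. Try u_k = A + B·r^k with r = q/p = (2/11)/(9/11) = 2/9. Substitution satisfies the recurrence; boundary conditions give:
  u_k = (1 − r^k) / (1 − r^N) = (1 − (2/9)^5) / (1 − (2/9)^7) = 682911/683263.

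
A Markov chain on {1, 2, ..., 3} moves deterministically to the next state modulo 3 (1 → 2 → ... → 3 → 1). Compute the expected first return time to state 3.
E[T_3 | X_0 = 3] = 3

The chain cycles deterministically, so starting at state 3 it returns in exactly 3 steps. Equivalently, the stationary distribution is uniform π_j = 1/3 for every state j, so by Kac's formula E[T_3] = 1/π_3 = 3.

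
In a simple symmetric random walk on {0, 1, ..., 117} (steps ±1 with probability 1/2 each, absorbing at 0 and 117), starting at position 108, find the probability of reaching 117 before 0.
P(hit 117 before 0) = 108/117 = 12/13

Let u_k = P(hit 117 before 0 | start at k). Then u_0 = 0, u_117 = 1, and u_k = u_{k-1}/2 + u_{k+1}/2 for 1 ≤ k ≤ 116. This harmonic recurrence is solved by u_k = k/117, giving u_108 = 108/117 = 12/13.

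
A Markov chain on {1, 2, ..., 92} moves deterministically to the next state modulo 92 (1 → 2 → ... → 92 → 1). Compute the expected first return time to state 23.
E[T_23 | X_0 = 23] = 92

The chain cycles deterministically, so starting at state 23 it returns in exactly 92 steps. Equivalently, the stationary distribution is uniform π_j = 1/92 for every state j, so by Kac's formula E[T_23] = 1/π_23 = 92.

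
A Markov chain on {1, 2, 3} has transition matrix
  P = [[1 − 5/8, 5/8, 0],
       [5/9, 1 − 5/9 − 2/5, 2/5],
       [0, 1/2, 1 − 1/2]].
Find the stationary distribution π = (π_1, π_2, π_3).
π = (40/121, 45/121, 36/121)

This is a birth-death chain on three states, which satisfies detailed balance: π_1 · P_{12} = π_2 · P_{21} and π_2 · P_{23} = π_3 · P_{32}.
From π_1 · 5/8 = π_2 · 5/9: π_2/π_1 = (5/8)/(5/9) = 9/8.
From π_2 · 2/5 = π_3 · 1/2: π_3/π_2 = (2/5)/(1/2) = 4/5.
Take π_1 proportional to 1; then unnormalized π = (1, 9/8, 9/10). Normalize by dividing by the sum 121/40:
  π = (40/121, 45/121, 36/121).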